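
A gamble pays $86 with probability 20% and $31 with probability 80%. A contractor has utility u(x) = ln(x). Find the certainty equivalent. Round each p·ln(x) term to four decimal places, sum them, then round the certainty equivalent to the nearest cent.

$38.02

E[u] = 0.2·ln(86) + 0.8·ln(31) = 0.8909 + 2.7472 = 3.6381
CE = e^3.6381 ≈ 38.02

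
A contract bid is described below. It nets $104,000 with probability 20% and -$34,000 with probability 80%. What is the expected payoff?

EV = 0.2 × 104000 + 0.8 × (-34000) = 20800 − 27200 = -6400

-$6,400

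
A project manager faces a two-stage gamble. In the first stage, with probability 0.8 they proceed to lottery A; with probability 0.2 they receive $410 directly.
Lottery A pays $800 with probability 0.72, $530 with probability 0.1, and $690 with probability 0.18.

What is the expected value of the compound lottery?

$684.56

EV(A) = 0.72 × 800 + 0.1 × 530 + 0.18 × 690 = 576 + 53 + 124.2 = 753.2
Branch B: 410 (certain)
Overall = 0.8 × 753.2 + 0.2 × 410 = 602.56 + 82 = 684.56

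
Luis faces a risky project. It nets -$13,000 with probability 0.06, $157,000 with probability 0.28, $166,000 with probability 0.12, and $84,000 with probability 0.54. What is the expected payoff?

EV = 0.06 × (-13000) + 0.28 × 157000 + 0.12 × 166000 + 0.54 × 84000 = -780 + 43960 + 19920 + 45360 = 108460

$108,460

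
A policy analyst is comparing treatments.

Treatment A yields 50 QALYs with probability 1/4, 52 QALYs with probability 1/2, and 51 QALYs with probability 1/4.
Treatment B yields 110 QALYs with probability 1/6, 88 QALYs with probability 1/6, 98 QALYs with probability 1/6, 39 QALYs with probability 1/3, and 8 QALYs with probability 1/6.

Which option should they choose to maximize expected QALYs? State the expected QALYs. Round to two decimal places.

Treatment B (63.67 QALYs)

Treatment A = 1/4 × 50 + 1/2 × 52 + 1/4 × 51 = 12.5 + 26 + 12.75 = 51.25
Treatment B = 1/6 × 110 + 1/6 × 88 + 1/6 × 98 + 1/3 × 39 + 1/6 × 8 = 18.3333 + 14.6667 + 16.3333 + 13 + 1.3333 = 63.6667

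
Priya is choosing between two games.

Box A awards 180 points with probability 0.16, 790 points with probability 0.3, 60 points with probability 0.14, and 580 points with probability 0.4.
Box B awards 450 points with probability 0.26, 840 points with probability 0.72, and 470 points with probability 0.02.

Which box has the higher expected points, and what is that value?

Box A = 0.16 × 180 + 0.3 × 790 + 0.14 × 60 + 0.4 × 580 = 28.8 + 237 + 8.4 + 232 = 506.2
Box B = 0.26 × 450 + 0.72 × 840 + 0.02 × 470 = 117 + 604.8 + 9.4 = 731.2

Box B (731.2 points)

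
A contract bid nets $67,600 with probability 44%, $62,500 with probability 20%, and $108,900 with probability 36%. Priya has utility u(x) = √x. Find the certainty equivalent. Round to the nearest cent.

$80,202.24

E[u] = 0.44·√67600 + 0.2·√62500 + 0.36·√108900 = 0.44·260 + 0.2·250 + 0.36·330 = 283.2
CE = (283.2)² = 80202.24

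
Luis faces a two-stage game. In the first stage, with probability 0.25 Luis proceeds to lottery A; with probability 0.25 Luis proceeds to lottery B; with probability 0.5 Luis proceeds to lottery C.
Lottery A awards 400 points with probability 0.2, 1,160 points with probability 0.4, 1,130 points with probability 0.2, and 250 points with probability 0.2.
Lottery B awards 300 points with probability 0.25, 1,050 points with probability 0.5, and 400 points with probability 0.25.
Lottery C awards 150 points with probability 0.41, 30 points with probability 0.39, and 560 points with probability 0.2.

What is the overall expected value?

472.6 points

EV(A) = 0.2 × 400 + 0.4 × 1160 + 0.2 × 1130 + 0.2 × 250 = 80 + 464 + 226 + 50 = 820
EV(B) = 0.25 × 300 + 0.5 × 1050 + 0.25 × 400 = 75 + 525 + 100 = 700
EV(C) = 0.41 × 150 + 0.39 × 30 + 0.2 × 560 = 61.5 + 11.7 + 112 = 185.2
Overall = 0.25 × 820 + 0.25 × 700 + 0.5 × 185.2 = 205 + 175 + 92.6 = 472.6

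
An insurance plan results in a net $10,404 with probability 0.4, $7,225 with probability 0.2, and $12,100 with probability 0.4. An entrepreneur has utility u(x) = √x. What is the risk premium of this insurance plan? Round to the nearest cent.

$83.36

E[u] = 0.4·√10404 + 0.2·√7225 + 0.4·√12100 = 0.4·102 + 0.2·85 + 0.4·110 = 101.8
CE = (101.8)² = 10363.24
Risk premium = EV − CE = 10446.6 − 10363.24 = 83.36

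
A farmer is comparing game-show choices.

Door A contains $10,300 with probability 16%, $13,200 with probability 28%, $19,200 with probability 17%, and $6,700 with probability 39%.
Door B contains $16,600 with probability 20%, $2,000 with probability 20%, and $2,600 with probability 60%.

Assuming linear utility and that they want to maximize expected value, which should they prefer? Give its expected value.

Door A = 0.16 × 10300 + 0.28 × 13200 + 0.17 × 19200 + 0.39 × 6700 = 1648 + 3696 + 3264 + 2613 = 11221
Door B = 0.2 × 16600 + 0.2 × 2000 + 0.6 × 2600 = 3320 + 400 + 1560 = 5280

Door A ($11,221)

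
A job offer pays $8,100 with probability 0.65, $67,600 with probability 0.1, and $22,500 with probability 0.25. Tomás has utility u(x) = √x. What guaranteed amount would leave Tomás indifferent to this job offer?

$14,884

E[u] = 0.65·√8100 + 0.1·√67600 + 0.25·√22500 = 0.65·90 + 0.1·260 + 0.25·150 = 122
CE = (122)² = 14884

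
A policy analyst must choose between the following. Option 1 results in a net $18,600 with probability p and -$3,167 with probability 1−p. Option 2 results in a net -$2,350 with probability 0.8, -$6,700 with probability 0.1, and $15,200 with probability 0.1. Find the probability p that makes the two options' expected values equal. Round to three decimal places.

EV(Option 2) = 0.8 × (-2350) + 0.1 × (-6700) + 0.1 × 15200 = -1880 − 670 + 1520 = -1030
p·18600 + (1−p)·(-3167) = -1030
21767p − 3167 = -1030
p = (-1030 + 3167) / 21767

p = 0.098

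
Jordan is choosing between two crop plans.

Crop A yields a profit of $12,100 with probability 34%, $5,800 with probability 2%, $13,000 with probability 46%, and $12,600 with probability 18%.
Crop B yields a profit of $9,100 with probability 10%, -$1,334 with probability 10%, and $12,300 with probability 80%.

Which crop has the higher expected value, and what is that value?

Crop A ($12,478)

Crop A = 0.34 × 12100 + 0.02 × 5800 + 0.46 × 13000 + 0.18 × 12600 = 4114 + 116 + 5980 + 2268 = 12478
Crop B = 0.1 × 9100 + 0.1 × (-1334) + 0.8 × 12300 = 910 − 133.4 + 9840 = 10616.6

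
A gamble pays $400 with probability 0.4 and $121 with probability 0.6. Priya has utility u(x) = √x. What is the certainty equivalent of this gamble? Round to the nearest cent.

E[u] = 0.4·√400 + 0.6·√121 = 0.4·20 + 0.6·11 = 14.6
CE = (14.6)² = 213.16

$213.16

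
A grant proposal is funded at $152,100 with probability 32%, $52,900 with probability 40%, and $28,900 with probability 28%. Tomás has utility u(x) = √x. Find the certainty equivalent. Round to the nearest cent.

E[u] = 0.32·√152100 + 0.4·√52900 + 0.28·√28900 = 0.32·390 + 0.4·230 + 0.28·170 = 264.4
CE = (264.4)² = 69907.36

$69,907.36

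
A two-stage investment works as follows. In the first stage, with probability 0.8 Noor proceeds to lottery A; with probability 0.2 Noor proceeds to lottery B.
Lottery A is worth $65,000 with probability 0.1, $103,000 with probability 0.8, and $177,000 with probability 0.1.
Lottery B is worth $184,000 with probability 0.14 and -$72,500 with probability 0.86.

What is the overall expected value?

$77,962

EV(A) = 0.1 × 65000 + 0.8 × 103000 + 0.1 × 177000 = 6500 + 82400 + 17700 = 106600
EV(B) = 0.14 × 184000 + 0.86 × (-72500) = 25760 − 62350 = -36590
Overall = 0.8 × 106600 + 0.2 × (-36590) = 85280 − 7318 = 77962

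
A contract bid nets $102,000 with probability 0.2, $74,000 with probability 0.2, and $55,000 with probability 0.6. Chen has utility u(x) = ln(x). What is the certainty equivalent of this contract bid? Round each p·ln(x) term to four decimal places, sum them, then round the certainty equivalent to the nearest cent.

E[u] = 0.2·ln(102000) + 0.2·ln(74000) + 0.6·ln(55000) = 2.3065 + 2.2424 + 6.5491 = 11.0980
CE = e^11.0980 ≈ 66038.95

$66,038.95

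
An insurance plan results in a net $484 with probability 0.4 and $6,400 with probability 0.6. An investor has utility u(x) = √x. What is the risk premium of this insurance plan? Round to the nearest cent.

E[u] = 0.4·√484 + 0.6·√6400 = 0.4·22 + 0.6·80 = 56.8
CE = (56.8)² = 3226.24
Risk premium = EV − CE = 4033.6 − 3226.24 = 807.36

$807.36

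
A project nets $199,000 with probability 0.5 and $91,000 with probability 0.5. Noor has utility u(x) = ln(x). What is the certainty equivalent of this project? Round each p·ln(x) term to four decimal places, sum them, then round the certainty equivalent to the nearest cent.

E[u] = 0.5·ln(199000) + 0.5·ln(91000) = 6.1005 + 5.7093 = 11.8098
CE = e^11.8098 ≈ 134564.65

$134,564.65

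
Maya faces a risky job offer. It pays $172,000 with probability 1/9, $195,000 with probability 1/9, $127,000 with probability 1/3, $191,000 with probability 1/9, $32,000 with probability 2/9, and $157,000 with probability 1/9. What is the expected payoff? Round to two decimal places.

$128,888.89

EV = 1/9 × 172000 + 1/9 × 195000 + 1/3 × 127000 + 1/9 × 191000 + 2/9 × 32000 + 1/9 × 157000 = 19111.1111 + 21666.6667 + 42333.3333 + 21222.2222 + 7111.1111 + 17444.4444 = 128888.8889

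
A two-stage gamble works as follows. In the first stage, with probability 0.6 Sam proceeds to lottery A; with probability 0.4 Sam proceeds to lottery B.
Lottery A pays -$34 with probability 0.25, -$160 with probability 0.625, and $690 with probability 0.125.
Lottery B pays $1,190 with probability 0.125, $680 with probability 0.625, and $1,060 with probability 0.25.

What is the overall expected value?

$322.15

EV(A) = 0.25 × (-34) + 0.625 × (-160) + 0.125 × 690 = -8.5 − 100 + 86.25 = -22.25
EV(B) = 0.125 × 1190 + 0.625 × 680 + 0.25 × 1060 = 148.75 + 425 + 265 = 838.75
Overall = 0.6 × (-22.25) + 0.4 × 838.75 = -13.35 + 335.5 = 322.15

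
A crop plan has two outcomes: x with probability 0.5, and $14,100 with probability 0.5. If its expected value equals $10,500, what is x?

0.5·x + 0.5·14100 = 10500
0.5·x = 10500 − 7050 = 3450
x = 3450 / 0.5 = 6900

x = $6,900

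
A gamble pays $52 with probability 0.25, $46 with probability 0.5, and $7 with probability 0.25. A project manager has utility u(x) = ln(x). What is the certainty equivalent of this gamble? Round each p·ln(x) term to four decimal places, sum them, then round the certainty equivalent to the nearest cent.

E[u] = 0.25·ln(52) + 0.5·ln(46) + 0.25·ln(7) = 0.9878 + 1.9143 + 0.4865 = 3.3886
CE = e^3.3886 ≈ 29.62

$29.62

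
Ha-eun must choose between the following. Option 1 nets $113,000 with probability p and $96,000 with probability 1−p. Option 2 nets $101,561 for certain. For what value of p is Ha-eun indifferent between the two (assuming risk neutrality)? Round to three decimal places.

p·113000 + (1−p)·96000 = 101561
17000p + 96000 = 101561
p = (101561 − 96000) / 17000

p = 0.327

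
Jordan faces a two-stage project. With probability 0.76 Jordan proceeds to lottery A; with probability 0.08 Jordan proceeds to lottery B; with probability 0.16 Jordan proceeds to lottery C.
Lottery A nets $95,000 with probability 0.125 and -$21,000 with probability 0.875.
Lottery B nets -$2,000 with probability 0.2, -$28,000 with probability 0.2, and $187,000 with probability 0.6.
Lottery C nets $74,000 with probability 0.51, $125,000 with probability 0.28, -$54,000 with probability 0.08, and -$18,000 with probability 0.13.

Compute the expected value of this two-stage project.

EV(A) = 0.125 × 95000 + 0.875 × (-21000) = 11875 − 18375 = -6500
EV(B) = 0.2 × (-2000) + 0.2 × (-28000) + 0.6 × 187000 = -400 − 5600 + 112200 = 106200
EV(C) = 0.51 × 74000 + 0.28 × 125000 + 0.08 × (-54000) + 0.13 × (-18000) = 37740 + 35000 − 4320 − 2340 = 66080
Overall = 0.76 × (-6500) + 0.08 × 106200 + 0.16 × 66080 = -4940 + 8496 + 10572.8 = 14128.8

$14,128.80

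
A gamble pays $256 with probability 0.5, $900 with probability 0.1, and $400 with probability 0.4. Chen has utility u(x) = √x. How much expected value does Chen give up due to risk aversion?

E[u] = 0.5·√256 + 0.1·√900 + 0.4·√400 = 0.5·16 + 0.1·30 + 0.4·20 = 19
CE = (19)² = 361
Risk premium = EV − CE = 378 − 361 = 17

$17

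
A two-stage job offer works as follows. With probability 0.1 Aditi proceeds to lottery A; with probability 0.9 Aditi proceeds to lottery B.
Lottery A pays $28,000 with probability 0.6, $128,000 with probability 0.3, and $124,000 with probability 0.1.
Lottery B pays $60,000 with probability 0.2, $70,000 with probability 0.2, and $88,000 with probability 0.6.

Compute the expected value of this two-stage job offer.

$77,680

EV(A) = 0.6 × 28000 + 0.3 × 128000 + 0.1 × 124000 = 16800 + 38400 + 12400 = 67600
EV(B) = 0.2 × 60000 + 0.2 × 70000 + 0.6 × 88000 = 12000 + 14000 + 52800 = 78800
Overall = 0.1 × 67600 + 0.9 × 78800 = 6760 + 70920 = 77680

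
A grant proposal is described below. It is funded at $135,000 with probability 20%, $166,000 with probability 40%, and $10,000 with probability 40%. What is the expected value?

EV = 0.2 × 135000 + 0.4 × 166000 + 0.4 × 10000 = 27000 + 66400 + 4000 = 97400

$97,400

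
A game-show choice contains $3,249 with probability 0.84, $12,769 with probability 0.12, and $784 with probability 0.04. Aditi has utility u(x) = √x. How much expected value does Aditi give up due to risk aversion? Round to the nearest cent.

$379.05

E[u] = 0.84·√3249 + 0.12·√12769 + 0.04·√784 = 0.84·57 + 0.12·113 + 0.04·28 = 62.56
CE = (62.56)² = 3913.7536
Risk premium = EV − CE = 4292.8 − 3913.7536 = 379.0464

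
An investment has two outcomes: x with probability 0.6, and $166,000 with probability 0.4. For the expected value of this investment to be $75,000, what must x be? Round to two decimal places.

x = $14,333.33

0.6·x + 0.4·166000 = 75000
0.6·x = 75000 − 66400 = 8600
x = 8600 / 0.6 = 14333.3333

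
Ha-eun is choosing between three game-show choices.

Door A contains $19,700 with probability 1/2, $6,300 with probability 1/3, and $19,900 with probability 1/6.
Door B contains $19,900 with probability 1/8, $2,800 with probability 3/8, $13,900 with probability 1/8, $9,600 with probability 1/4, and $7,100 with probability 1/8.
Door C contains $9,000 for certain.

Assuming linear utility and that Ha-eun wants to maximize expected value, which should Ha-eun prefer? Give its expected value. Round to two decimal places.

Door A ($15,266.67)

Door A = 1/2 × 19700 + 1/3 × 6300 + 1/6 × 19900 = 9850 + 2100 + 3316.6667 = 15266.6667
Door B = 1/8 × 19900 + 3/8 × 2800 + 1/8 × 13900 + 1/4 × 9600 + 1/8 × 7100 = 2487.5 + 1050 + 1737.5 + 2400 + 887.5 = 8562.5
Door C: 9000 (certain)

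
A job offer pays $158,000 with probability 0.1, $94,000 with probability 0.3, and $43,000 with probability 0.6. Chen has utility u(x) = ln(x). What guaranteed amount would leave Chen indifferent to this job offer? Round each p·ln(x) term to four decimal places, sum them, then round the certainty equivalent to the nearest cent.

E[u] = 0.1·ln(158000) + 0.3·ln(94000) + 0.6·ln(43000) = 1.1970 + 3.4353 + 6.4014 = 11.0337
CE = e^11.0337 ≈ 61926.28

$61,926.28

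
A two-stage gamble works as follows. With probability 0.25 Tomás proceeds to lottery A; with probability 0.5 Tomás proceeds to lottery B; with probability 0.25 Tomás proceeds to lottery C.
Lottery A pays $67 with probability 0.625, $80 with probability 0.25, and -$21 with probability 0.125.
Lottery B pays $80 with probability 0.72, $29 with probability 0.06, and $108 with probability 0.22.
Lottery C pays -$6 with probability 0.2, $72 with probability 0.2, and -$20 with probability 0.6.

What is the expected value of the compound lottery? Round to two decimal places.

$56.66

EV(A) = 0.625 × 67 + 0.25 × 80 + 0.125 × (-21) = 41.875 + 20 − 2.625 = 59.25
EV(B) = 0.72 × 80 + 0.06 × 29 + 0.22 × 108 = 57.6 + 1.74 + 23.76 = 83.1
EV(C) = 0.2 × (-6) + 0.2 × 72 + 0.6 × (-20) = -1.2 + 14.4 − 12 = 1.2
Overall = 0.25 × 59.25 + 0.5 × 83.1 + 0.25 × 1.2 = 14.8125 + 41.55 + 0.3 = 56.6625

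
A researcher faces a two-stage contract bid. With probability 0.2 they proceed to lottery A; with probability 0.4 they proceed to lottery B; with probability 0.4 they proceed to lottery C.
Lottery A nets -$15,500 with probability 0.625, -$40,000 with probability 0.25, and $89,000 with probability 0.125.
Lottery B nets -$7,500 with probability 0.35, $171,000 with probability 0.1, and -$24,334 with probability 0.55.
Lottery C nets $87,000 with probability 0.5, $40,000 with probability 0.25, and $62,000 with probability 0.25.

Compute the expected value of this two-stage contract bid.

EV(A) = 0.625 × (-15500) + 0.25 × (-40000) + 0.125 × 89000 = -9687.5 − 10000 + 11125 = -8562.5
EV(B) = 0.35 × (-7500) + 0.1 × 171000 + 0.55 × (-24334) = -2625 + 17100 − 13383.7 = 1091.3
EV(C) = 0.5 × 87000 + 0.25 × 40000 + 0.25 × 62000 = 43500 + 10000 + 15500 = 69000
Overall = 0.2 × (-8562.5) + 0.4 × 1091.3 + 0.4 × 69000 = -1712.5 + 436.52 + 27600 = 26324.02

$26,324.02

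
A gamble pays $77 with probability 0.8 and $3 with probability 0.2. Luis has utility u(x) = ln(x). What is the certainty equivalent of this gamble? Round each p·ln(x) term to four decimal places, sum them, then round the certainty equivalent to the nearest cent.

E[u] = 0.8·ln(77) + 0.2·ln(3) = 3.4750 + 0.2197 = 3.6947
CE = e^3.6947 ≈ 40.23

$40.23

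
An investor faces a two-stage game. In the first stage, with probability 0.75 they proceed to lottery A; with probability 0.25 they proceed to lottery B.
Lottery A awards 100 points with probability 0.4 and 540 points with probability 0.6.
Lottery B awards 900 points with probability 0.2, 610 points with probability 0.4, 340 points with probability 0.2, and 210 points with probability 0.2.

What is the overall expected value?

EV(A) = 0.4 × 100 + 0.6 × 540 = 40 + 324 = 364
EV(B) = 0.2 × 900 + 0.4 × 610 + 0.2 × 340 + 0.2 × 210 = 180 + 244 + 68 + 42 = 534
Overall = 0.75 × 364 + 0.25 × 534 = 273 + 133.5 = 406.5

406.5 points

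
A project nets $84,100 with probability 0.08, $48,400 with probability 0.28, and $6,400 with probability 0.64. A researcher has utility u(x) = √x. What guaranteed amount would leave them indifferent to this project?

E[u] = 0.08·√84100 + 0.28·√48400 + 0.64·√6400 = 0.08·290 + 0.28·220 + 0.64·80 = 136
CE = (136)² = 18496

$18,496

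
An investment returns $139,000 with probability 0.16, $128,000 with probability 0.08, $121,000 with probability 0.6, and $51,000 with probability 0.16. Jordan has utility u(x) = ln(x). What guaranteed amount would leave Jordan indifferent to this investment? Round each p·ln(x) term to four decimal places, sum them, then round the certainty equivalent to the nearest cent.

$108,228.50

E[u] = 0.16·ln(139000) + 0.08·ln(128000) + 0.6·ln(121000) + 0.16·ln(51000) = 1.8948 + 0.9408 + 7.0221 + 1.7343 = 11.5920
CE = e^11.5920 ≈ 108228.50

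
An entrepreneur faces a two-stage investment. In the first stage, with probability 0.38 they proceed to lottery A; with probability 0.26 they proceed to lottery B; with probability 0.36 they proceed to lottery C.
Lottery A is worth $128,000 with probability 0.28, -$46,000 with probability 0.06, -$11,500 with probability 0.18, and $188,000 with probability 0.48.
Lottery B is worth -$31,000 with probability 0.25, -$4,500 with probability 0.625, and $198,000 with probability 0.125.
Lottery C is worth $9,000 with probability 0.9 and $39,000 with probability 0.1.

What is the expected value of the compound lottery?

$54,083.75

EV(A) = 0.28 × 128000 + 0.06 × (-46000) + 0.18 × (-11500) + 0.48 × 188000 = 35840 − 2760 − 2070 + 90240 = 121250
EV(B) = 0.25 × (-31000) + 0.625 × (-4500) + 0.125 × 198000 = -7750 − 2812.5 + 24750 = 14187.5
EV(C) = 0.9 × 9000 + 0.1 × 39000 = 8100 + 3900 = 12000
Overall = 0.38 × 121250 + 0.26 × 14187.5 + 0.36 × 12000 = 46075 + 3688.75 + 4320 = 54083.75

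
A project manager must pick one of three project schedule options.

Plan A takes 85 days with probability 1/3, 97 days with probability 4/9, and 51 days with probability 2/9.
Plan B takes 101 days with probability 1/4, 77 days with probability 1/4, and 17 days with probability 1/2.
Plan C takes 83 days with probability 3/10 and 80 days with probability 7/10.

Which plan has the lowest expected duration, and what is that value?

Plan A = 1/3 × 85 + 4/9 × 97 + 2/9 × 51 = 28.3333 + 43.1111 + 11.3333 = 82.7778
Plan B = 1/4 × 101 + 1/4 × 77 + 1/2 × 17 = 25.25 + 19.25 + 8.5 = 53
Plan C = 3/10 × 83 + 7/10 × 80 = 24.9 + 56 = 80.9

Plan B (53 days)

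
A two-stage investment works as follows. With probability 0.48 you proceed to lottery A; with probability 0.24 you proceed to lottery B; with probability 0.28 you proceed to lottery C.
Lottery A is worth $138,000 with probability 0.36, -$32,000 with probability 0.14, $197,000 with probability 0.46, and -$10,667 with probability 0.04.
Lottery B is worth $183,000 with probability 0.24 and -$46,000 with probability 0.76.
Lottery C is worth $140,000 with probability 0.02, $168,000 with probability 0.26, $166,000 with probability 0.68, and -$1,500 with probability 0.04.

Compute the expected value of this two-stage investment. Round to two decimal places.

EV(A) = 0.36 × 138000 + 0.14 × (-32000) + 0.46 × 197000 + 0.04 × (-10667) = 49680 − 4480 + 90620 − 426.68 = 135393.32
EV(B) = 0.24 × 183000 + 0.76 × (-46000) = 43920 − 34960 = 8960
EV(C) = 0.02 × 140000 + 0.26 × 168000 + 0.68 × 166000 + 0.04 × (-1500) = 2800 + 43680 + 112880 − 60 = 159300
Overall = 0.48 × 135393.32 + 0.24 × 8960 + 0.28 × 159300 = 64988.7936 + 2150.4 + 44604 = 111743.1936

$111,743.19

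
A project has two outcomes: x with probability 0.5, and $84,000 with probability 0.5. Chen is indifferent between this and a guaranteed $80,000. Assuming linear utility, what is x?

x = $76,000

0.5·x + 0.5·84000 = 80000
0.5·x = 80000 − 42000 = 38000
x = 38000 / 0.5 = 76000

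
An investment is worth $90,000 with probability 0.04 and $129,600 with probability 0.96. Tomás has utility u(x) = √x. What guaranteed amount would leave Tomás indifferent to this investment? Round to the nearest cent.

E[u] = 0.04·√90000 + 0.96·√129600 = 0.04·300 + 0.96·360 = 357.6
CE = (357.6)² = 127877.76

$127,877.76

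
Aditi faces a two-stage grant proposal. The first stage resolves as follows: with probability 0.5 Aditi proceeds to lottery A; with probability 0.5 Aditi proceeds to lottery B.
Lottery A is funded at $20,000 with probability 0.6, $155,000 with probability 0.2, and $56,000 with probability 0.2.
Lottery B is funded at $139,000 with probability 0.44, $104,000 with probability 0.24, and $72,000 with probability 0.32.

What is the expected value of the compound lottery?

$81,680

EV(A) = 0.6 × 20000 + 0.2 × 155000 + 0.2 × 56000 = 12000 + 31000 + 11200 = 54200
EV(B) = 0.44 × 139000 + 0.24 × 104000 + 0.32 × 72000 = 61160 + 24960 + 23040 = 109160
Overall = 0.5 × 54200 + 0.5 × 109160 = 27100 + 54580 = 81680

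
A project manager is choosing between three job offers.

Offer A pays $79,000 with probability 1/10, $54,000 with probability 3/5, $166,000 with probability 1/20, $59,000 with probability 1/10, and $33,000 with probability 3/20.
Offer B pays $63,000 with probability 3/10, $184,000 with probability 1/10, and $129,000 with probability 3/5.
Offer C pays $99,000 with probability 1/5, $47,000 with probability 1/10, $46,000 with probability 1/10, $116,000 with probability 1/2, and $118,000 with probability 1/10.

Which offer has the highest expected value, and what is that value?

Offer B ($114,700)

Offer A = 1/10 × 79000 + 3/5 × 54000 + 1/20 × 166000 + 1/10 × 59000 + 3/20 × 33000 = 7900 + 32400 + 8300 + 5900 + 4950 = 59450
Offer B = 3/10 × 63000 + 1/10 × 184000 + 3/5 × 129000 = 18900 + 18400 + 77400 = 114700
Offer C = 1/5 × 99000 + 1/10 × 47000 + 1/10 × 46000 + 1/2 × 116000 + 1/10 × 118000 = 19800 + 4700 + 4600 + 58000 + 11800 = 98900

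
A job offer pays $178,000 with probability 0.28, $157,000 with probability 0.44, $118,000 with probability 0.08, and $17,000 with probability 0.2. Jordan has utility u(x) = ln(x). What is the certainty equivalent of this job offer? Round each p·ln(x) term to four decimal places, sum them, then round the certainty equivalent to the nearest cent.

E[u] = 0.28·ln(178000) + 0.44·ln(157000) + 0.08·ln(118000) + 0.2·ln(17000) = 3.3851 + 5.2642 + 0.9343 + 1.9482 = 11.5318
CE = e^11.5318 ≈ 101905.38

$101,905.38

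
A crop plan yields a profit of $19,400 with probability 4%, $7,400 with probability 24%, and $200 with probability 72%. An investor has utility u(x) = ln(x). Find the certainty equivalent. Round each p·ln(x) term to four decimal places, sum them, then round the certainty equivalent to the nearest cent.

E[u] = 0.04·ln(19400) + 0.24·ln(7400) + 0.72·ln(200) = 0.3949 + 2.1382 + 3.8148 = 6.3479
CE = e^6.3479 ≈ 571.29

$571.29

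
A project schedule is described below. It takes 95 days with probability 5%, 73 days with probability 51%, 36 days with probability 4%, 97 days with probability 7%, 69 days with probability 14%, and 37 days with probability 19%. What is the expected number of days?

EV = 0.05 × 95 + 0.51 × 73 + 0.04 × 36 + 0.07 × 97 + 0.14 × 69 + 0.19 × 37 = 4.75 + 37.23 + 1.44 + 6.79 + 9.66 + 7.03 = 66.9

66.9 days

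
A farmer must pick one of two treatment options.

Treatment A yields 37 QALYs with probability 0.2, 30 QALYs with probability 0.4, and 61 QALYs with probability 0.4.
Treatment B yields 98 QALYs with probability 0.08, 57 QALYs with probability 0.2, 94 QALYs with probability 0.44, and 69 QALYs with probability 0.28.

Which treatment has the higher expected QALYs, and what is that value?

Treatment A = 0.2 × 37 + 0.4 × 30 + 0.4 × 61 = 7.4 + 12 + 24.4 = 43.8
Treatment B = 0.08 × 98 + 0.2 × 57 + 0.44 × 94 + 0.28 × 69 = 7.84 + 11.4 + 41.36 + 19.32 = 79.92

Treatment B (79.92 QALYs)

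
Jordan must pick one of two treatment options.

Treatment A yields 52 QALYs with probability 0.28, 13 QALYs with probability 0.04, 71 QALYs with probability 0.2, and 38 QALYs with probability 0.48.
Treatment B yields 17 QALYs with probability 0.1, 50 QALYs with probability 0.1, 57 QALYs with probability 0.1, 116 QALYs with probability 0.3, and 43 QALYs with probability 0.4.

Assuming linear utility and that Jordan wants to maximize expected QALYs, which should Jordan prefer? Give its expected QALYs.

Treatment B (64.4 QALYs)

Treatment A = 0.28 × 52 + 0.04 × 13 + 0.2 × 71 + 0.48 × 38 = 14.56 + 0.52 + 14.2 + 18.24 = 47.52
Treatment B = 0.1 × 17 + 0.1 × 50 + 0.1 × 57 + 0.3 × 116 + 0.4 × 43 = 1.7 + 5 + 5.7 + 34.8 + 17.2 = 64.4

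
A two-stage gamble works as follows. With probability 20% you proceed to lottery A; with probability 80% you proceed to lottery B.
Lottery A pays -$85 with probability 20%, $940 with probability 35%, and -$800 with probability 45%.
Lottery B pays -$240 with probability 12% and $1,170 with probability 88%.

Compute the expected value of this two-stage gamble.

$791.04

EV(A) = 0.2 × (-85) + 0.35 × 940 + 0.45 × (-800) = -17 + 329 − 360 = -48
EV(B) = 0.12 × (-240) + 0.88 × 1170 = -28.8 + 1029.6 = 1000.8
Overall = 0.2 × (-48) + 0.8 × 1000.8 = -9.6 + 800.64 = 791.04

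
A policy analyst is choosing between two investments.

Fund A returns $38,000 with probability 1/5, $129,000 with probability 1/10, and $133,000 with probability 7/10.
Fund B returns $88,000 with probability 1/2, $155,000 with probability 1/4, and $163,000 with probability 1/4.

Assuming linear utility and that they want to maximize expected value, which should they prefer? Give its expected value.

Fund B ($123,500)

Fund A = 1/5 × 38000 + 1/10 × 129000 + 7/10 × 133000 = 7600 + 12900 + 93100 = 113600
Fund B = 1/2 × 88000 + 1/4 × 155000 + 1/4 × 163000 = 44000 + 38750 + 40750 = 123500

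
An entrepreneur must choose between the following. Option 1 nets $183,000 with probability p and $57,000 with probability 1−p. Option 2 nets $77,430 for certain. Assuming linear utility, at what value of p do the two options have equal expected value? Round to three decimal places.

p = 0.162

p·183000 + (1−p)·57000 = 77430
126000p + 57000 = 77430
p = (77430 − 57000) / 126000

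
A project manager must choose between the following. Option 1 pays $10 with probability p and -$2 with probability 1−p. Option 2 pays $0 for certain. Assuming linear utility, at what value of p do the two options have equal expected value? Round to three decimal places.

p = 0.167

p·10 + (1−p)·(-2) = 0
12p − 2 = 0
p = (0 + 2) / 12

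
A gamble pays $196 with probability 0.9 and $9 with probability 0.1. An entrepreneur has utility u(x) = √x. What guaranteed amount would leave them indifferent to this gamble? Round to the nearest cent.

$166.41

E[u] = 0.9·√196 + 0.1·√9 = 0.9·14 + 0.1·3 = 12.9
CE = (12.9)² = 166.41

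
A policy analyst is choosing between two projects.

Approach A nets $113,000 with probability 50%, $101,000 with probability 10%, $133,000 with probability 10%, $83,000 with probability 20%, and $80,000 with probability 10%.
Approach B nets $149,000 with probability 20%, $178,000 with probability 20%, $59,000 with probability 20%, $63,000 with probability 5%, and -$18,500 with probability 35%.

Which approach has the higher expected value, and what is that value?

Approach A = 0.5 × 113000 + 0.1 × 101000 + 0.1 × 133000 + 0.2 × 83000 + 0.1 × 80000 = 56500 + 10100 + 13300 + 16600 + 8000 = 104500
Approach B = 0.2 × 149000 + 0.2 × 178000 + 0.2 × 59000 + 0.05 × 63000 + 0.35 × (-18500) = 29800 + 35600 + 11800 + 3150 − 6475 = 73875

Approach A ($104,500)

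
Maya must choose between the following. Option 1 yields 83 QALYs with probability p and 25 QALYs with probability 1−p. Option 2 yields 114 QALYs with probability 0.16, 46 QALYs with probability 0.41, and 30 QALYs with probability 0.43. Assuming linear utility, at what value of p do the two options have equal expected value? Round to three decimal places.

p = 0.431

EV(Option 2) = 0.16 × 114 + 0.41 × 46 + 0.43 × 30 = 18.24 + 18.86 + 12.9 = 50
p·83 + (1−p)·25 = 50
58p + 25 = 50
p = (50 − 25) / 58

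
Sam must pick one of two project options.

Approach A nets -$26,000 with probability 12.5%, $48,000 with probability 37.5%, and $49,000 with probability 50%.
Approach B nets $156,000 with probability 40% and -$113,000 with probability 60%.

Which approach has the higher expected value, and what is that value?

Approach A ($39,250)

Approach A = 0.125 × (-26000) + 0.375 × 48000 + 0.5 × 49000 = -3250 + 18000 + 24500 = 39250
Approach B = 0.4 × 156000 + 0.6 × (-113000) = 62400 − 67800 = -5400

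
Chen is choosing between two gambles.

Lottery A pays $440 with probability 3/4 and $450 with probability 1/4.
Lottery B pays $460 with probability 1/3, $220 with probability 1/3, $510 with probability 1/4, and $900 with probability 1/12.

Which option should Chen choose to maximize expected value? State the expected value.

Lottery A = 3/4 × 440 + 1/4 × 450 = 330 + 112.5 = 442.5
Lottery B = 1/3 × 460 + 1/3 × 220 + 1/4 × 510 + 1/12 × 900 = 153.3333 + 73.3333 + 127.5 + 75 = 429.1667

Lottery A ($442.50)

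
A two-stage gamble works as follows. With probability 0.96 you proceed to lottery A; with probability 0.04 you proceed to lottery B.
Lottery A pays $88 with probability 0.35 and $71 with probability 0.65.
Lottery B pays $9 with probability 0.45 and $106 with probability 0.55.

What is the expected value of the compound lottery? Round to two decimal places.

$76.37

EV(A) = 0.35 × 88 + 0.65 × 71 = 30.8 + 46.15 = 76.95
EV(B) = 0.45 × 9 + 0.55 × 106 = 4.05 + 58.3 = 62.35
Overall = 0.96 × 76.95 + 0.04 × 62.35 = 73.872 + 2.494 = 76.366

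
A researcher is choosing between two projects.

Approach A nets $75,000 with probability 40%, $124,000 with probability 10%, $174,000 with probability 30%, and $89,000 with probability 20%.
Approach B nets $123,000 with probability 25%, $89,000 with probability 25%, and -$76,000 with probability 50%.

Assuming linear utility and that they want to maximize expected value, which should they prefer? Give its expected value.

Approach A = 0.4 × 75000 + 0.1 × 124000 + 0.3 × 174000 + 0.2 × 89000 = 30000 + 12400 + 52200 + 17800 = 112400
Approach B = 0.25 × 123000 + 0.25 × 89000 + 0.5 × (-76000) = 30750 + 22250 − 38000 = 15000

Approach A ($112,400)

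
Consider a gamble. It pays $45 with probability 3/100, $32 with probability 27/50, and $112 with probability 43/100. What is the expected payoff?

EV = 3/100 × 45 + 27/50 × 32 + 43/100 × 112 = 1.35 + 17.28 + 48.16 = 66.79

$66.79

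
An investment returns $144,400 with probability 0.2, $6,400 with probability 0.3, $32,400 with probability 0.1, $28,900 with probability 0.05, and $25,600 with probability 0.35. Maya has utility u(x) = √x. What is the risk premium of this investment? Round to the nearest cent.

$11,138.75

E[u] = 0.2·√144400 + 0.3·√6400 + 0.1·√32400 + 0.05·√28900 + 0.35·√25600 = 0.2·380 + 0.3·80 + 0.1·180 + 0.05·170 + 0.35·160 = 182.5
CE = (182.5)² = 33306.25
Risk premium = EV − CE = 44445 − 33306.25 = 11138.75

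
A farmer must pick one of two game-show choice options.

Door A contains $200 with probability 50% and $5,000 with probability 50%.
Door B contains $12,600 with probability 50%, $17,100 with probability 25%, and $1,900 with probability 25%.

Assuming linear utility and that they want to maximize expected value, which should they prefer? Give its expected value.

Door A = 0.5 × 200 + 0.5 × 5000 = 100 + 2500 = 2600
Door B = 0.5 × 12600 + 0.25 × 17100 + 0.25 × 1900 = 6300 + 4275 + 475 = 11050

Door B ($11,050)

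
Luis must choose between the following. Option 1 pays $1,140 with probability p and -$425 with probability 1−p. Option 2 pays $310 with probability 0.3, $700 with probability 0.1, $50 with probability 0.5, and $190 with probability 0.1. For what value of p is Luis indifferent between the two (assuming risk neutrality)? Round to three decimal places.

p = 0.404

EV(Option 2) = 0.3 × 310 + 0.1 × 700 + 0.5 × 50 + 0.1 × 190 = 93 + 70 + 25 + 19 = 207
p·1140 + (1−p)·(-425) = 207
1565p − 425 = 207
p = (207 + 425) / 1565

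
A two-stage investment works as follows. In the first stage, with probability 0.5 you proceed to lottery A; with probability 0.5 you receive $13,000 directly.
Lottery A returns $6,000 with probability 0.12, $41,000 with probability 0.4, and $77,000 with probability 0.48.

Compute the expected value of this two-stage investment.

EV(A) = 0.12 × 6000 + 0.4 × 41000 + 0.48 × 77000 = 720 + 16400 + 36960 = 54080
Branch B: 13000 (certain)
Overall = 0.5 × 54080 + 0.5 × 13000 = 27040 + 6500 = 33540

$33,540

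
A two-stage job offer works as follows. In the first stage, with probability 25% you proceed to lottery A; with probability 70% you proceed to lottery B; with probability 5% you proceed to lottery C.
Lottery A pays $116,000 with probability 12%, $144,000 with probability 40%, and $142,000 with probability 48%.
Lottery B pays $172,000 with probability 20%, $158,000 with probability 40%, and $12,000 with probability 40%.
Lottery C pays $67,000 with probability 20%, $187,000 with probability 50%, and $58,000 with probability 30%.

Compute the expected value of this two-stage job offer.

EV(A) = 0.12 × 116000 + 0.4 × 144000 + 0.48 × 142000 = 13920 + 57600 + 68160 = 139680
EV(B) = 0.2 × 172000 + 0.4 × 158000 + 0.4 × 12000 = 34400 + 63200 + 4800 = 102400
EV(C) = 0.2 × 67000 + 0.5 × 187000 + 0.3 × 58000 = 13400 + 93500 + 17400 = 124300
Overall = 0.25 × 139680 + 0.7 × 102400 + 0.05 × 124300 = 34920 + 71680 + 6215 = 112815

$112,815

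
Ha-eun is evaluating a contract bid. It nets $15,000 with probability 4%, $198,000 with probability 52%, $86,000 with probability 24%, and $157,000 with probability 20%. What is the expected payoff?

$155,600

EV = 0.04 × 15000 + 0.52 × 198000 + 0.24 × 86000 + 0.2 × 157000 = 600 + 102960 + 20640 + 31400 = 155600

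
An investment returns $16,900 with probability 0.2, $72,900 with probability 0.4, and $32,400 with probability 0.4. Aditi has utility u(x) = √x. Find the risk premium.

$3,064

E[u] = 0.2·√16900 + 0.4·√72900 + 0.4·√32400 = 0.2·130 + 0.4·270 + 0.4·180 = 206
CE = (206)² = 42436
Risk premium = EV − CE = 45500 − 42436 = 3064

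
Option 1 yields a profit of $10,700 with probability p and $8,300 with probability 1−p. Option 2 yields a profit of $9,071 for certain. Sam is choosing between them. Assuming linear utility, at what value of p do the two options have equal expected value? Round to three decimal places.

p = 0.321

p·10700 + (1−p)·8300 = 9071
2400p + 8300 = 9071
p = (9071 − 8300) / 2400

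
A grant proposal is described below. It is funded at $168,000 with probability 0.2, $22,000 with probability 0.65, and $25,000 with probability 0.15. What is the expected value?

$51,650

EV = 0.2 × 168000 + 0.65 × 22000 + 0.15 × 25000 = 33600 + 14300 + 3750 = 51650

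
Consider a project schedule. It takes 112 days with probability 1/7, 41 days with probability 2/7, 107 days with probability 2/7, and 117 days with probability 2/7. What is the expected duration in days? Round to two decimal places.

EV = 1/7 × 112 + 2/7 × 41 + 2/7 × 107 + 2/7 × 117 = 16 + 11.7143 + 30.5714 + 33.4286 = 91.7143

91.71 days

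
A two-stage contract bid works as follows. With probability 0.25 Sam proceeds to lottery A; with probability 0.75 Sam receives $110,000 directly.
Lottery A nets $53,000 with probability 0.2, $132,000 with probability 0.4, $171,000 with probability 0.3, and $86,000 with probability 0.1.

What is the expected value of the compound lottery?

EV(A) = 0.2 × 53000 + 0.4 × 132000 + 0.3 × 171000 + 0.1 × 86000 = 10600 + 52800 + 51300 + 8600 = 123300
Branch B: 110000 (certain)
Overall = 0.25 × 123300 + 0.75 × 110000 = 30825 + 82500 = 113325

$113,325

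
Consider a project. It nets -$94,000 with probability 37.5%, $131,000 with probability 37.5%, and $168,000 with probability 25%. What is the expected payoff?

$55,875

EV = 0.375 × (-94000) + 0.375 × 131000 + 0.25 × 168000 = -35250 + 49125 + 42000 = 55875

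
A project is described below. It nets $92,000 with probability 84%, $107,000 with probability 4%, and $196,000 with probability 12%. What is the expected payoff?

EV = 0.84 × 92000 + 0.04 × 107000 + 0.12 × 196000 = 77280 + 4280 + 23520 = 105080

$105,080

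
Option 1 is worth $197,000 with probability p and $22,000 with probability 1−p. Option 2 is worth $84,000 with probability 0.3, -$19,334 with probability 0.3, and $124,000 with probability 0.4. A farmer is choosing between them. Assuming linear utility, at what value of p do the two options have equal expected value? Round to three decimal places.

p = 0.269

EV(Option 2) = 0.3 × 84000 + 0.3 × (-19334) + 0.4 × 124000 = 25200 − 5800.2 + 49600 = 68999.8
p·197000 + (1−p)·22000 = 68999.8
175000p + 22000 = 68999.8
p = (68999.8 − 22000) / 175000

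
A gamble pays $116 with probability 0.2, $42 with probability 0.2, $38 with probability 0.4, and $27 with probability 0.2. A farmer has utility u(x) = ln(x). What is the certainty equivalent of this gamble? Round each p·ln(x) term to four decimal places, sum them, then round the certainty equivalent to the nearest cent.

E[u] = 0.2·ln(116) + 0.2·ln(42) + 0.4·ln(38) + 0.2·ln(27) = 0.9507 + 0.7475 + 1.4550 + 0.6592 = 3.8124
CE = e^3.8124 ≈ 45.26

$45.26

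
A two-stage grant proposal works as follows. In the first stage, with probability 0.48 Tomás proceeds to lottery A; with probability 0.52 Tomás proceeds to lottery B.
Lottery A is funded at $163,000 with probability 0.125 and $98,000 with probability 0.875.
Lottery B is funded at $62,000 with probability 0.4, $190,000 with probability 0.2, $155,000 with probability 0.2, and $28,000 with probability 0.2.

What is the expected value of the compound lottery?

EV(A) = 0.125 × 163000 + 0.875 × 98000 = 20375 + 85750 = 106125
EV(B) = 0.4 × 62000 + 0.2 × 190000 + 0.2 × 155000 + 0.2 × 28000 = 24800 + 38000 + 31000 + 5600 = 99400
Overall = 0.48 × 106125 + 0.52 × 99400 = 50940 + 51688 = 102628

$102,628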